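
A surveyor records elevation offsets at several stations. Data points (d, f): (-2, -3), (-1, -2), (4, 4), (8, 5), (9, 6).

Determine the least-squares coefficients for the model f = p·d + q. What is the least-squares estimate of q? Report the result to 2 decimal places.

AᵀA·[p, q]ᵀ = Aᵀf reads: 166·p + 18·q = 118;  18·p + 5·q = 10.
(Σd·d = 166, Σd = 18, Σ1 = 5, Σd·f = 118, Σf = 10.)
det = 166·5 − 18² = 506.
p = (118·5 − 18·10)/506 = 205/253; q = (166·10 − 18·118)/506 = -232/253.

q = -0.92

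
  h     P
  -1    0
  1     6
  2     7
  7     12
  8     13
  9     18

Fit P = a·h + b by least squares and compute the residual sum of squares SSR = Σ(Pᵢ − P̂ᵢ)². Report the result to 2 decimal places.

Normal-equation sums: Σh·h = 200, Σh = 26, Σ1 = 6.
For XᵀP: Σh·P = 370, ΣP = 56.
So XᵀX·[a, b]ᵀ = XᵀP: [[200, 26]; [26, 6]]·[a, b]ᵀ = [370, 56]ᵀ.
Δ = 200·6 − 26² = 524.
a = (370·6 − 26·56)/524 = 191/131; b = (200·56 − 26·370)/524 = 395/131.
Residuals: -204/131, 200/131, 140/131, -160/131, -220/131, 244/131; SSR = 1792/131.

SSR = 13.68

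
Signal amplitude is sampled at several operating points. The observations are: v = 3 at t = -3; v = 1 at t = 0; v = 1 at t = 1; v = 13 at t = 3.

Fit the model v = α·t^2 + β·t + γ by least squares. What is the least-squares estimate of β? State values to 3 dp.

β = 1.593

The normal equations are: 163·α + 1·β + 19·γ = 145;  1·α + 19·β + 1·γ = 31;  19·α + 1·β + 4·γ = 18.
(Σt^2·t^2 = 163, Σt^2·t = 1, Σt^2 = 19, Σt·t = 19, Σt = 1, Σ1 = 4, Σt^2·v = 145, Σt·v = 31, Σv = 18.)
Inverting the 3×3 Gram matrix, [α, β, γ]ᵀ = [9/10, 239/150, -13/75]ᵀ.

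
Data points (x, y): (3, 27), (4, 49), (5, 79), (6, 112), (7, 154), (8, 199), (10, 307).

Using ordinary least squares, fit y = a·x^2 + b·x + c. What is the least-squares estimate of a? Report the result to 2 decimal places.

AᵀA·[a, b, c]ᵀ = Aᵀy reads: 18755·a + 2287·b + 299·c = 58016;  2287·a + 299·b + 43·c = 7084;  299·a + 43·b + 7·c = 927.
(Σx^2·x^2 = 18755, Σx^2·x = 2287, Σx^2 = 299, Σx·x = 299, Σx = 43, Σ1 = 7, Σx^2·y = 58016, Σx·y = 7084, Σy = 927.)
Inverting the 3×3 Gram matrix, [a, b, c]ᵀ = [9543/3388, 11785/3388, -7837/847]ᵀ.

a = 2.82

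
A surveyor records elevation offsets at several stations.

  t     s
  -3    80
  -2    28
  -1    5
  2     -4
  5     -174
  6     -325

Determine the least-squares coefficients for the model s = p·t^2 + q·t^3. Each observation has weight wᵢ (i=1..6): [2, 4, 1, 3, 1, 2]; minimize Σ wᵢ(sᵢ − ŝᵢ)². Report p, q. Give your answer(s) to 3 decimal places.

From the data, Σwᵢ·t^2·t^2 = 3492, Σwᵢ·t^2·t^3 = 18158, Σwᵢ·t^3·t^3 = 110844.
And Σwᵢ·t^2·s = -25905, Σwᵢ·t^3·s = -167467.
Normal equations: [[3492, 18158]; [18158, 110844]]·[p, q]ᵀ = [-25905, -167467]ᵀ.
Eliminating q: 110844·(row 1) − 18158·(row 2) gives 57354284·p = 110844·(-25905) − 18158·(-167467) = 169451966, so p = 84725983/28677142.
Then q = ((-167467) − 18158·(84725983/28677142))/110844 = -57205887/28677142.

p = 2.954, q = -1.995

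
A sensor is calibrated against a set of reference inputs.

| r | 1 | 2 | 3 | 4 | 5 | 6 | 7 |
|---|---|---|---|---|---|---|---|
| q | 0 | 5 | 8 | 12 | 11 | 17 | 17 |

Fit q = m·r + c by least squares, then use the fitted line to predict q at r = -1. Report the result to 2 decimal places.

q̂ = -3.93

Sums needed: Σr·r = 140, Σr = 28, Σ1 = 7.
And Σr·q = 358, Σq = 70.
AᵀA·[m, c]ᵀ = Aᵀq becomes [[140, 28]; [28, 7]]·[m, c]ᵀ = [358, 70]ᵀ.
Eliminating c: 7·(row 1) − 28·(row 2) gives 196·m = 7·358 − 28·70 = 546, so m = 39/14.
Then c = (70 − 28·(39/14))/7 = -8/7.
At r = -1: q̂ = (39/14)·(-1) + (-8/7)·(1) = -55/14.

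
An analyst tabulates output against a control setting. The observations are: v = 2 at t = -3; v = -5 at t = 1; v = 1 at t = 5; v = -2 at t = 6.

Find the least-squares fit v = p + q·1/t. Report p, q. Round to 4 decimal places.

Setting ∂/∂p … = 0 gives: 4·p + (31/30)·q = -4;  (31/30)·p + (1061/900)·q = -29/5.
Eliminating q: (1061/900)·(row 1) − (31/30)·(row 2) gives (3283/900)·p = (1061/900)·(-4) − (31/30)·(-29/5) = 23/18, so p = 1150/3283.
Then q = ((-29/5) − (31/30)·(1150/3283))/(1061/900) = -17160/3283.

p = 0.3503, q = -5.2269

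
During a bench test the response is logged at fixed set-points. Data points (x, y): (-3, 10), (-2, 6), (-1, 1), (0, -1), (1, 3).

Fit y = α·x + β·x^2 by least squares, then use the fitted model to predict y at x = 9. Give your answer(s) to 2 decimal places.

ŷ = 121.15

Normal-equation sums: Σx·x = 15, Σx·x^2 = -35, Σx^2·x^2 = 99.
For Aᵀy: Σx·y = -40, Σx^2·y = 118.
Normal equations: [[15, -35]; [-35, 99]]·[α, β]ᵀ = [-40, 118]ᵀ.
Eliminating β: 99·(row 1) − (-35)·(row 2) gives 260·α = 99·(-40) − (-35)·118 = 170, so α = 17/26.
Then β = (118 − (-35)·(17/26))/99 = 37/26.
At x = 9: ŷ = (17/26)·(9) + (37/26)·(81) = 1575/13.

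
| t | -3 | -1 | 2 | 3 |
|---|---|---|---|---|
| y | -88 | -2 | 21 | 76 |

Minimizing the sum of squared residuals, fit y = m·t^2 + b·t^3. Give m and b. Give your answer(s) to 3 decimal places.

m = -0.670, b = 3.033

Entries of MᵀM: Σt^2·t^2 = 179, Σt^2·t^3 = 31, Σt^3·t^3 = 1523.
And Σt^2·y = -26, Σt^3·y = 4598.
So MᵀM·[m, b]ᵀ = Mᵀy: [[179, 31]; [31, 1523]]·[m, b]ᵀ = [-26, 4598]ᵀ.
Eliminating b: 1523·(row 1) − 31·(row 2) gives 271656·m = 1523·(-26) − 31·4598 = -182136, so m = -7589/11319.
Then b = (4598 − 31·(-7589/11319))/1523 = 34327/11319.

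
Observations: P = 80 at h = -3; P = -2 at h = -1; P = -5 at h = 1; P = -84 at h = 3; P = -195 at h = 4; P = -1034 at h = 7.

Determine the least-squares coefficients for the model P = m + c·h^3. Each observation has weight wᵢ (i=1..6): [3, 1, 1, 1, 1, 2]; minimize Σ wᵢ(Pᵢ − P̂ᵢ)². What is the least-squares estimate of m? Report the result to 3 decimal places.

Normal-equation sums: Σwᵢ·1 = 9, Σwᵢ·h^3 = 696, Σwᵢ·h^3·h^3 = 242312.
Right-hand side: Σwᵢ·P = -2114, Σwᵢ·h^3·P = -730555.
Normal equations: [[9, 696]; [696, 242312]]·[m, c]ᵀ = [-2114, -730555]ᵀ.
Eliminating c: 242312·(row 1) − 696·(row 2) gives 1696392·m = 242312·(-2114) − 696·(-730555) = -3781288, so m = -472661/212049.
Then c = ((-730555) − 696·(-472661/212049))/242312 = -1701217/565464.

m = -2.229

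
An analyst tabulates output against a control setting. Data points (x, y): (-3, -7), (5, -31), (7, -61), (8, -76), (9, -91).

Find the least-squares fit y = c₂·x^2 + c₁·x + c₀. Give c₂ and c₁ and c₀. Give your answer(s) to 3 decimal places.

Normal-equation sums: Σx^2·x^2 = 13764, Σx^2·x = 1682, Σx^2 = 228, Σx·x = 228, Σx = 26, Σ1 = 5.
For Mᵀy: Σx^2·y = -16062, Σx·y = -1988, Σy = -266.
Normal equations: [[13764, 1682, 228]; [1682, 228, 26]; [228, 26, 5]]·[c₂, c₁, c₀]ᵀ = [-16062, -1988, -266]ᵀ.
Row-reducing yields c₂ = -80880/82579, c₁ = -105549/82579, c₀ = -156220/82579.

c₂ = -0.979, c₁ = -1.278, c₀ = -1.892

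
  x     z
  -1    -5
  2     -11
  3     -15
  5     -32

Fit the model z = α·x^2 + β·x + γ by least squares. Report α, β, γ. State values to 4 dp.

Compute the Gram sums: Σx^2·x^2 = 723, Σx^2·x = 159, Σx^2 = 39, Σx·x = 39, Σx = 9, Σ1 = 4.
And Σx^2·z = -984, Σx·z = -222, Σz = -63.
So AᵀA·[α, β, γ]ᵀ = Aᵀz: [[723, 159, 39]; [159, 39, 9]; [39, 9, 4]]·[α, β, γ]ᵀ = [-984, -222, -63]ᵀ.
Row-reducing yields α = -9/10, β = -43/50, γ = -126/25.

α = -0.9000, β = -0.8600, γ = -5.0400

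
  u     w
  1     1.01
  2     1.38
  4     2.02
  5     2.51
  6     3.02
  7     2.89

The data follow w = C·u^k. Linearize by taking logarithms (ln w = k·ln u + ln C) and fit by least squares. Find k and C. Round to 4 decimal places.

With ln wᵢ as the transformed response and ln uᵢ as the regressor:
Σln u = 7.4265, Σ(ln u)² = 11.9895, Σln w = 4.1219, Σln u·ln w = 6.7246.
Normal system: [[11.9895, 7.4265]; [7.4265, 6]]·[k, ln C]ᵀ = [6.7246, 4.1219]ᵀ.
Δ = 11.9895·6 − (7.4265)² = 16.7835; k = (6.7246·6 − 7.4265·4.1219)/16.7835 = 0.58007, ln C = (11.9895·4.1219 − 7.4265·6.7246)/16.7835 = -0.03100, so C = exp(-0.03100) = 0.96948.

k = 0.5801, C = 0.9695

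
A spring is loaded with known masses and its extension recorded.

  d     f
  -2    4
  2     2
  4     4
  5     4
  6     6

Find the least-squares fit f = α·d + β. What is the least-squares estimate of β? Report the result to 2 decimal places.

β = 3.40

The normal equations are: 85·α + 15·β = 68;  15·α + 5·β = 20.
(Σd·d = 85, Σd = 15, Σ1 = 5, Σd·f = 68, Σf = 20.)
Eliminating β: 5·(row 1) − 15·(row 2) gives 200·α = 5·68 − 15·20 = 40, so α = 1/5.
Then β = (20 − 15·(1/5))/5 = 17/5.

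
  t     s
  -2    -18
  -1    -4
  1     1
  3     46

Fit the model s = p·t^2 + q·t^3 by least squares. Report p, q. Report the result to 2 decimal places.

The normal equations are: 99·p + 211·q = 339;  211·p + 795·q = 1391.
Eliminating q: 795·(row 1) − 211·(row 2) gives 34184·p = 795·339 − 211·1391 = -23996, so p = -5999/8546.
Then q = (1391 − 211·(-5999/8546))/795 = 16545/8546.

p = -0.70, q = 1.94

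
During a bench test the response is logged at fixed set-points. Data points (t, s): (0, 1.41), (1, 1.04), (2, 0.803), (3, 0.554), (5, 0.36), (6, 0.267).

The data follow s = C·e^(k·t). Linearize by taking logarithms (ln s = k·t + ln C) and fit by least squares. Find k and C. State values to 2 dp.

Let Y = ln s. Fitting Y = k·t + ln C by least squares:
Σt = 17.0000, Σ(t)² = 75.0000, Σln s = -2.7693, Σt·ln s = -15.2026.
Equations: 75.0000·k + 17.0000·ln C = -15.2026;  17.0000·k + 6·ln C = -2.7693.
Δ = 75.0000·6 − (17.0000)² = 161.0000; k = (-15.2026·6 − 17.0000·-2.7693)/161.0000 = -0.27414, ln C = (75.0000·-2.7693 − 17.0000·-15.2026)/161.0000 = 0.31518, so C = exp(0.31518) = 1.37051.

k = -0.27, C = 1.37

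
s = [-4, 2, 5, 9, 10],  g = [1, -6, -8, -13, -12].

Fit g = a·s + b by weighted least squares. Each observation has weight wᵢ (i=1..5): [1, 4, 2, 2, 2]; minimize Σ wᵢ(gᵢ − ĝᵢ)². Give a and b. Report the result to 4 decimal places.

The normal system XᵀWX·[a, b]ᵀ = XᵀWg is [[444, 52]; [52, 11]]·[a, b]ᵀ = [-606, -89]ᵀ.
Eliminating b: 11·(row 1) − 52·(row 2) gives 2180·a = 11·(-606) − 52·(-89) = -2038, so a = -1019/1090.
Then b = ((-89) − 52·(-1019/1090))/11 = -2001/545.

a = -0.9349, b = -3.6716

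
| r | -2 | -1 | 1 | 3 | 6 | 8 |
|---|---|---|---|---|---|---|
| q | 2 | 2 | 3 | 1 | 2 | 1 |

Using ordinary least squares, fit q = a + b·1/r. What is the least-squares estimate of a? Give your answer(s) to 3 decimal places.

a = 1.828

Normal-equation sums: Σ1 = 6, Σ1/r = 1/8, Σ1/r·1/r = 1385/576.
Moment sums: Σq = 11, Σ1/r·q = 19/24.
Determinant 6·(1385/576) − (1/8)² = 2767/192.
a = (11·(1385/576) − (1/8)·(19/24))/(2767/192) = 15178/8301; b = (6·(19/24) − (1/8)·11)/(2767/192) = 648/2767.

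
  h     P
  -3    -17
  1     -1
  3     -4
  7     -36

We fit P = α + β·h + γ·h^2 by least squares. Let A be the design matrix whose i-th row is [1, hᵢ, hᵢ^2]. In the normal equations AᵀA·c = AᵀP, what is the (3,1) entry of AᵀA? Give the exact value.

Row 3 ↔ basis h^2, column 1 ↔ basis 1, so (AᵀA)_{3,1} = Σᵢ h^2 = (9)·(1) + (1)·(1) + (9)·(1) + (49)·(1) = 68.

68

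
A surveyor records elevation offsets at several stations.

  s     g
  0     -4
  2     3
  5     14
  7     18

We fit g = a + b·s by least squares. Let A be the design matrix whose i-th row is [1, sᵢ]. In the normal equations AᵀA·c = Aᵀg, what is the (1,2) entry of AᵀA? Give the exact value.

14

Row 1 ↔ basis 1, column 2 ↔ basis s, so (AᵀA)_{1,2} = Σᵢ s = (1)·(0) + (1)·(2) + (1)·(5) + (1)·(7) = 14.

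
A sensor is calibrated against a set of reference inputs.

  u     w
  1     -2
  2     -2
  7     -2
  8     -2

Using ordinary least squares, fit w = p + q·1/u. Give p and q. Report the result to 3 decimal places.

p = -2.000, q = 0.000

XᵀX·[p, q]ᵀ = Xᵀw reads: 4·p + (99/56)·q = -8;  (99/56)·p + (4033/3136)·q = -99/28.
Eliminating q: (4033/3136)·(row 1) − (99/56)·(row 2) gives (6331/3136)·p = (4033/3136)·(-8) − (99/56)·(-99/28) = -6331/1568, so p = -2.
Then q = ((-99/28) − (99/56)·(-2))/(4033/3136) = 0.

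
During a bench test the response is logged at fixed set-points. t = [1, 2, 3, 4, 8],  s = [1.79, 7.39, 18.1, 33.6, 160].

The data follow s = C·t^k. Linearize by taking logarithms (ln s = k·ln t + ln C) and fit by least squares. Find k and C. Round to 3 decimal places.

k = 2.163, C = 1.715

Let Y = ln s. Fitting Y = k·ln t + ln C by least squares:
Σln t = 5.2575, Σ(ln t)² = 7.9333, Σln s = 14.0680, Σln t·ln s = 19.9936.
Equations: 7.9333·k + 5.2575·ln C = 19.9936;  5.2575·k + 5·ln C = 14.0680.
Δ = 7.9333·5 − (5.2575)² = 12.0252; k = (19.9936·5 − 5.2575·14.0680)/12.0252 = 2.16259, ln C = (7.9333·14.0680 − 5.2575·19.9936)/12.0252 = 0.53963, so C = exp(0.53963) = 1.71537.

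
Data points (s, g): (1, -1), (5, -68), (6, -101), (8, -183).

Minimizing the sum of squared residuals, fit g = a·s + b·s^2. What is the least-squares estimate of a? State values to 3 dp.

a = 1.742

Normal-equation sums: Σs·s = 126, Σs·s^2 = 854, Σs^2·s^2 = 6018.
And Σs·g = -2411, Σs^2·g = -17049.
Eliminating b: 6018·(row 1) − 854·(row 2) gives 28952·a = 6018·(-2411) − 854·(-17049) = 50448, so a = 6306/3619.
Then b = ((-17049) − 854·(6306/3619))/6018 = -3185/1034.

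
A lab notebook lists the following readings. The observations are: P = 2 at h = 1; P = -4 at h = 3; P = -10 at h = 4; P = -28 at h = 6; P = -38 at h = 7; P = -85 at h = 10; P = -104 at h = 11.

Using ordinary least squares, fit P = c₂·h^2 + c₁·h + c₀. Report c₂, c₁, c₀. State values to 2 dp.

c₂ = -0.95, c₁ = 0.80, c₀ = 2.10

Compute the Gram sums: Σh^2·h^2 = 28676, Σh^2·h = 2982, Σh^2 = 332, Σh·h = 332, Σh = 42, Σ1 = 7.
And Σh^2·P = -24148, Σh·P = -2478, ΣP = -267.
Normal equations: [[28676, 2982, 332]; [2982, 332, 42]; [332, 42, 7]]·[c₂, c₁, c₀]ᵀ = [-24148, -2478, -267]ᵀ.
Row-reducing yields c₂ = -18034/18997, c₁ = 6888/8635, c₀ = 199027/94985.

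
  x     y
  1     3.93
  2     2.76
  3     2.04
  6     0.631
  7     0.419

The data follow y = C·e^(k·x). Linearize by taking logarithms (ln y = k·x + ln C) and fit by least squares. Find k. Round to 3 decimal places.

k = -0.374

With ln yᵢ as the transformed response and xᵢ as the regressor:
Σx = 19.0000, Σ(x)² = 99.0000, Σln y = 1.7665, Σx·ln y = -3.3139.
Equations: 99.0000·k + 19.0000·ln C = -3.3139;  19.0000·k + 5·ln C = 1.7665.
Δ = 99.0000·5 − (19.0000)² = 134.0000; k = (-3.3139·5 − 19.0000·1.7665)/134.0000 = -0.37413, ln C = (99.0000·1.7665 − 19.0000·-3.3139)/134.0000 = 1.77498.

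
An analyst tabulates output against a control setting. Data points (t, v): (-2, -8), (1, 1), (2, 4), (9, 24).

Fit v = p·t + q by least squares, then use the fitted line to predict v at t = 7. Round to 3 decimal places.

v̂ = 18.300

The normal system AᵀA·[p, q]ᵀ = Aᵀv is [[90, 10]; [10, 4]]·[p, q]ᵀ = [241, 21]ᵀ.
Determinant 90·4 − 10² = 260.
p = (241·4 − 10·21)/260 = 29/10; q = (90·21 − 10·241)/260 = -2.
At t = 7: v̂ = (29/10)·(7) + (-2)·(1) = 183/10.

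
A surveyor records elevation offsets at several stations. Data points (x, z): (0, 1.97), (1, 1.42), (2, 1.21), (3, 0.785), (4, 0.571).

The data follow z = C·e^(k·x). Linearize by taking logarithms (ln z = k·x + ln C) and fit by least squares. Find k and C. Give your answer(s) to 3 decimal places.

k = -0.307, C = 2.008

Linearized form: ln z = k·x + ln C. From the 5 transformed points,
AᵀA = [[30.0000, 10.0000]; [10.0000, 5]], rhs = [-2.2358, 0.4169]ᵀ  (here Σx = 10.0000, Σ(x)² = 30.0000, Σln z = 0.4169, Σx·ln z = -2.2358).
Δ = 30.0000·5 − (10.0000)² = 50.0000; k = (-2.2358·5 − 10.0000·0.4169)/50.0000 = -0.30695, ln C = (30.0000·0.4169 − 10.0000·-2.2358)/50.0000 = 0.69728, so C = exp(0.69728) = 2.00828.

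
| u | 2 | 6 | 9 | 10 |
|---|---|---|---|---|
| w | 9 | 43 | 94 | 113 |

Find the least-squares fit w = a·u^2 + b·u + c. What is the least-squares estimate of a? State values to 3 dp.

Entries of AᵀA: Σu^2·u^2 = 17873, Σu^2·u = 1953, Σu^2 = 221, Σu·u = 221, Σu = 27, Σ1 = 4.
Right-hand side: Σu^2·w = 20498, Σu·w = 2252, Σw = 259.
So AᵀA·[a, b, c]ᵀ = Aᵀw: [[17873, 1953, 221]; [1953, 221, 27]; [221, 27, 4]]·[a, b, c]ᵀ = [20498, 2252, 259]ᵀ.
Solving the 3×3 system (Gaussian elimination) gives a = 186/167, b = -43/167, c = 827/167.

a = 1.114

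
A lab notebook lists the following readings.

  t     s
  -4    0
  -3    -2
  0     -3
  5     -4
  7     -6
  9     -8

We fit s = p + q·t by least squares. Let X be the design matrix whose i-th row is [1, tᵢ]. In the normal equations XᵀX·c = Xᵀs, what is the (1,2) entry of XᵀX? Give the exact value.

14

Row 1 ↔ basis 1, column 2 ↔ basis t, so (XᵀX)_{1,2} = Σᵢ t = (1)·(-4) + (1)·(-3) + (1)·(0) + (1)·(5) + (1)·(7) + (1)·(9) = 14.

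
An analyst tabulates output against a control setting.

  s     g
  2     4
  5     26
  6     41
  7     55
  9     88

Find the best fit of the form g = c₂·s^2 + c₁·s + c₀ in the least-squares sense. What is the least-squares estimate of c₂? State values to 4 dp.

Sums needed: Σs^2·s^2 = 10899, Σs^2·s = 1421, Σs^2 = 195, Σs·s = 195, Σs = 29, Σ1 = 5.
Moment sums: Σs^2·g = 11965, Σs·g = 1561, Σg = 214.
Normal equations: [[10899, 1421, 195]; [1421, 195, 29]; [195, 29, 5]]·[c₂, c₁, c₀]ᵀ = [11965, 1561, 214]ᵀ.
Solving the 3×3 system (Gaussian elimination) gives c₂ = 5309/5224, c₁ = 4889/5224, c₀ = -2955/1306.

c₂ = 1.0163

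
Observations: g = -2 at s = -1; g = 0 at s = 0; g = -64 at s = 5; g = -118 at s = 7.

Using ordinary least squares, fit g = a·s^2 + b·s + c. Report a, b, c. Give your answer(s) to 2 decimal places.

Sums needed: Σs^2·s^2 = 3027, Σs^2·s = 467, Σs^2 = 75, Σs·s = 75, Σs = 11, Σ1 = 4.
Right-hand side: Σs^2·g = -7384, Σs·g = -1144, Σg = -184.
Normal equations: [[3027, 467, 75]; [467, 75, 11]; [75, 11, 4]]·[a, b, c]ᵀ = [-7384, -1144, -184]ᵀ.
Solving the 3×3 system (Gaussian elimination) gives a = -4844/2269, b = -4124/2269, c = -2208/2269.

a = -2.13, b = -1.82, c = -0.97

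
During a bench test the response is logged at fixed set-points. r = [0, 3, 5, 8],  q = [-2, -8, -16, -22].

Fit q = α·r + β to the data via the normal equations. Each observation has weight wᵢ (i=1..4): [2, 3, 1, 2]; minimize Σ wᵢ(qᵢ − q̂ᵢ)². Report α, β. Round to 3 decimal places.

Entries of AᵀWA: Σwᵢ·r·r = 180, Σwᵢ·r = 30, Σwᵢ·1 = 8.
And Σwᵢ·r·q = -504, Σwᵢ·q = -88.
Normal equations: [[180, 30]; [30, 8]]·[α, β]ᵀ = [-504, -88]ᵀ.
Eliminating β: 8·(row 1) − 30·(row 2) gives 540·α = 8·(-504) − 30·(-88) = -1392, so α = -116/45.
Then β = ((-88) − 30·(-116/45))/8 = -4/3.

α = -2.578, β = -1.333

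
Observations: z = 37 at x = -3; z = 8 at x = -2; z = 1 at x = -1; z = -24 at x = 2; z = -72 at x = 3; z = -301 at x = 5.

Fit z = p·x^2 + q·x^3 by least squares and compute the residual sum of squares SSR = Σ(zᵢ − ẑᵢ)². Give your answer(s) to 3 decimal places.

The normal equations are: 820·p + 3124·q = -7903;  3124·p + 17212·q = -40825.
Eliminating q: 17212·(row 1) − 3124·(row 2) gives 4354464·p = 17212·(-7903) − 3124·(-40825) = -8489136, so p = -176857/90718.
Then q = ((-40825) − 3124·(-176857/90718))/17212 = -366147/181436.
Residuals: 10589/181436, -15708/45359, 169003/181436, -2608/45359, 6003/181436, -1011/181436; SSR = 180603/181436.

SSR = 0.995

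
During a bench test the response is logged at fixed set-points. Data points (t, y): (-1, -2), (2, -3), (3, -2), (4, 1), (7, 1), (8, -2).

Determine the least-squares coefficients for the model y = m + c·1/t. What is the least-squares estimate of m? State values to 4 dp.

m = -1.1824

The normal system AᵀA·[m, c]ᵀ = Aᵀy is [[6, 59/168]; [59/168, 41197/28224]]·[m, c]ᵀ = [-7, -1/42]ᵀ.
Δ = 6·(41197/28224) − (59/168)² = 243701/28224.
m = ((-7)·(41197/28224) − (59/168)·(-1/42))/(243701/28224) = -288143/243701; c = (6·(-1/42) − (59/168)·(-7))/(243701/28224) = 65352/243701.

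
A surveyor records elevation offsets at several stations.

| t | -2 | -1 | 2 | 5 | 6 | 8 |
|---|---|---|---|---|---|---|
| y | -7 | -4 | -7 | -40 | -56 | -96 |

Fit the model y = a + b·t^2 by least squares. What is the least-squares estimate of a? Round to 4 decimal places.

a = -1.9091

Compute the Gram sums: Σ1 = 6, Σt^2 = 134, Σt^2·t^2 = 6050.
Moment sums: Σy = -210, Σt^2·y = -9220.
Normal equations: [[6, 134]; [134, 6050]]·[a, b]ᵀ = [-210, -9220]ᵀ.
Eliminating b: 6050·(row 1) − 134·(row 2) gives 18344·a = 6050·(-210) − 134·(-9220) = -35020, so a = -8755/4586.
Then b = ((-9220) − 134·(-8755/4586))/6050 = -6795/4586.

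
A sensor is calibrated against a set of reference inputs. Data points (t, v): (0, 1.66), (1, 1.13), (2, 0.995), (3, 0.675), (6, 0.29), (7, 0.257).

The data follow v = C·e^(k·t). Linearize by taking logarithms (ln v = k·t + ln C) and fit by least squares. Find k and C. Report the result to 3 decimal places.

Linearized form: ln v = k·t + ln C. From the 6 transformed points,
Σt = 19.0000, Σ(t)² = 99.0000, Σln v = -2.3656, Σt·ln v = -18.0049.
Equations: 99.0000·k + 19.0000·ln C = -18.0049;  19.0000·k + 6·ln C = -2.3656.
Δ = 99.0000·6 − (19.0000)² = 233.0000; k = (-18.0049·6 − 19.0000·-2.3656)/233.0000 = -0.27075, ln C = (99.0000·-2.3656 − 19.0000·-18.0049)/233.0000 = 0.46310, so C = exp(0.46310) = 1.58899.

k = -0.271, C = 1.589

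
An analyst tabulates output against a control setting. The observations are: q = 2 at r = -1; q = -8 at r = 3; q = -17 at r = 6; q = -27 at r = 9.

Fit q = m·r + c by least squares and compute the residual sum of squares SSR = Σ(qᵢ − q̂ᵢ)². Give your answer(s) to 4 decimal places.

Compute the Gram sums: Σr·r = 127, Σr = 17, Σ1 = 4.
Moment sums: Σr·q = -371, Σq = -50.
MᵀM·[m, c]ᵀ = Mᵀq becomes [[127, 17]; [17, 4]]·[m, c]ᵀ = [-371, -50]ᵀ.
det = 127·4 − 17² = 219.
m = ((-371)·4 − 17·(-50))/219 = -634/219; c = (127·(-50) − 17·(-371))/219 = -43/219.
Residuals: -51/73, 193/219, 124/219, -164/219; SSR = 470/219.

SSR = 2.1461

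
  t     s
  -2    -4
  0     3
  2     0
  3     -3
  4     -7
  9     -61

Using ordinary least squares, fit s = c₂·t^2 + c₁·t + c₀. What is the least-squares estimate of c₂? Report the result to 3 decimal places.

With design matrix A, AᵀA = [[6930, 820, 114]; [820, 114, 16]; [114, 16, 6]] and Aᵀs = [-5096, -578, -72]ᵀ.
Row-reducing yields c₂ = -25033/27591, c₁ = 10593/9197, c₀ = 59791/27591.

c₂ = -0.907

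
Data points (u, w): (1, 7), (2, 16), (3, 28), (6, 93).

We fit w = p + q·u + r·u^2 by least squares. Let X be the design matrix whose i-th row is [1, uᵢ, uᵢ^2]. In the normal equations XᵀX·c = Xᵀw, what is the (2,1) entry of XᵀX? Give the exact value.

Row 2 ↔ basis u, column 1 ↔ basis 1, so (XᵀX)_{2,1} = Σᵢ u = (1)·(1) + (2)·(1) + (3)·(1) + (6)·(1) = 12.

12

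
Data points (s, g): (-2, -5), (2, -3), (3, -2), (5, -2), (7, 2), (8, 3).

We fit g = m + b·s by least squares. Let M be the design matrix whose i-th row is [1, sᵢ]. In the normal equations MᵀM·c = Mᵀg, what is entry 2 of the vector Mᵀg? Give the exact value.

Entry 2 ↔ basis s, so (Mᵀg)_{2} = Σᵢ (s)·gᵢ = (-2)·(-5) + (2)·(-3) + (3)·(-2) + (5)·(-2) + (7)·(2) + (8)·(3) = 26.

26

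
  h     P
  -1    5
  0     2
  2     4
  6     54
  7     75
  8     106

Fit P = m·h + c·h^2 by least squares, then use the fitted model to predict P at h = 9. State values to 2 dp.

P̂ = 135.08

Setting ∂/∂m … = 0 gives: 154·m + 1078·c = 1700;  1078·m + 7810·c = 12424.
Determinant 154·7810 − 1078² = 40656.
m = (1700·7810 − 1078·12424)/40656 = -1319/462; c = (154·12424 − 1078·1700)/40656 = 131/66.
At h = 9: P̂ = (-1319/462)·(9) + (131/66)·(81) = 10401/77.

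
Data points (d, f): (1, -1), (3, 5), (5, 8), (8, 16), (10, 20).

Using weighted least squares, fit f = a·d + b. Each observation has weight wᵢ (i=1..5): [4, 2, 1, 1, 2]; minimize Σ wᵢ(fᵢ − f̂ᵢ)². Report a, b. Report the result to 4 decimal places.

MᵀWM·[a, b]ᵀ = MᵀWf reads: 311·a + 43·b = 594;  43·a + 10·b = 70.
Eliminating b: 10·(row 1) − 43·(row 2) gives 1261·a = 10·594 − 43·70 = 2930, so a = 2930/1261.
Then b = (70 − 43·(2930/1261))/10 = -3772/1261.

a = 2.3236, b = -2.9913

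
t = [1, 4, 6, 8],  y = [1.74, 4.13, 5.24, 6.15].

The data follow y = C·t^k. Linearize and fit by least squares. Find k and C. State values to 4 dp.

Taking logs, ln y = k·ln t + ln C, so regress ln y on ln t.
Σln t = 5.2575, Σ(ln t)² = 9.4563, Σln y = 5.4449, Σln t·ln y = 8.7111.
Equations: 9.4563·k + 5.2575·ln C = 8.7111;  5.2575·k + 4·ln C = 5.4449.
Slope k = (n·Σln t·ln y − Σln t·Σln y)/(n·Σ(ln t)² − (Σln t)²) = (4·8.7111 − 5.2575·5.4449)/10.1839 = 0.61053; ln C = (Σln y − k·Σln t)/n = 0.55876, so C = exp(0.55876) = 1.74851.

k = 0.6105, C = 1.7485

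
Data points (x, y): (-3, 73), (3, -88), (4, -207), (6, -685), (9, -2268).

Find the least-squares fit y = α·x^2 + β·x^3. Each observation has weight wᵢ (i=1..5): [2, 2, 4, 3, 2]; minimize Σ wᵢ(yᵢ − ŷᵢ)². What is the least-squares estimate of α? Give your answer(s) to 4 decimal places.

MᵀWM·[α, β]ᵀ = MᵀWy reads: 18358·α + 145522·β = -454914;  145522·α + 1222150·β = -3812310.
(Σwᵢ·x^2·x^2 = 18358, Σwᵢ·x^2·x^3 = 145522, Σwᵢ·x^3·x^3 = 1222150, Σwᵢ·x^2·y = -454914, Σwᵢ·x^3·y = -3812310.)
det = 18358·1222150 − 145522² = 1259577216.
α = ((-454914)·1222150 − 145522·(-3812310))/1259577216 = -693385/728922; β = (18358·(-3812310) − 145522·(-454914))/1259577216 = -2191199/728922.

α = -0.9512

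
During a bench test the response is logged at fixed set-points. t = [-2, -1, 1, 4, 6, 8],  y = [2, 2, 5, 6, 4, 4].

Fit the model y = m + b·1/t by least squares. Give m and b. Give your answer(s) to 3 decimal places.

m = 3.820, b = 1.913

Forming XᵀX = [[6, 1/24]; [1/24, 1357/576]] and Xᵀy = [23, 14/3]ᵀ gives XᵀX·[m, b]ᵀ = Xᵀy.
Eliminating b: (1357/576)·(row 1) − (1/24)·(row 2) gives (8141/576)·m = (1357/576)·23 − (1/24)·(14/3) = 31099/576, so m = 31099/8141.
Then b = ((14/3) − (1/24)·(31099/8141))/(1357/576) = 15576/8141.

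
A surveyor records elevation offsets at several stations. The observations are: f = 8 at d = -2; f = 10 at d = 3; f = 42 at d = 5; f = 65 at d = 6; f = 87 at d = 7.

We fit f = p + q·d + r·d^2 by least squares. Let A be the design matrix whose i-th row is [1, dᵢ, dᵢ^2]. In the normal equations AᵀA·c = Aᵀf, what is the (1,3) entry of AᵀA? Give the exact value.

123

Row 1 ↔ basis 1, column 3 ↔ basis d^2, so (AᵀA)_{1,3} = Σᵢ d^2 = (1)·(4) + (1)·(9) + (1)·(25) + (1)·(36) + (1)·(49) = 123.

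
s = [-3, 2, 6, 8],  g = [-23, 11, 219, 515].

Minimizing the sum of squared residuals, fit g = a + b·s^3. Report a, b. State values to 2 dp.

Compute the Gram sums: Σ1 = 4, Σs^3 = 709, Σs^3·s^3 = 309593.
For Aᵀg: Σg = 722, Σs^3·g = 311693.
det = 4·309593 − 709² = 735691.
a = (722·309593 − 709·311693)/735691 = 2535809/735691; b = (4·311693 − 709·722)/735691 = 734874/735691.

a = 3.45, b = 1.00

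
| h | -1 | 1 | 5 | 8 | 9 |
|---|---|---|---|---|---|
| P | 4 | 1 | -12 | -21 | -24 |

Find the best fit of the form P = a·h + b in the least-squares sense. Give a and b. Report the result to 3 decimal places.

a = -2.902, b = 2.367

From the data, Σh·h = 172, Σh = 22, Σ1 = 5.
And Σh·P = -447, ΣP = -52.
AᵀA·[a, b]ᵀ = AᵀP becomes [[172, 22]; [22, 5]]·[a, b]ᵀ = [-447, -52]ᵀ.
Δ = 172·5 − 22² = 376.
a = ((-447)·5 − 22·(-52))/376 = -1091/376; b = (172·(-52) − 22·(-447))/376 = 445/188.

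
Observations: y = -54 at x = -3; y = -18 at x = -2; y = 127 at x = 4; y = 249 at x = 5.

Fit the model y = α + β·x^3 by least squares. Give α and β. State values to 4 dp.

Compute the Gram sums: Σ1 = 4, Σx^3 = 154, Σx^3·x^3 = 20514.
For Aᵀy: Σy = 304, Σx^3·y = 40855.
So AᵀA·[α, β]ᵀ = Aᵀy: [[4, 154]; [154, 20514]]·[α, β]ᵀ = [304, 40855]ᵀ.
det = 4·20514 − 154² = 58340.
α = (304·20514 − 154·40855)/58340 = -27707/29170; β = (4·40855 − 154·304)/58340 = 29151/14585.

α = -0.9498, β = 1.9987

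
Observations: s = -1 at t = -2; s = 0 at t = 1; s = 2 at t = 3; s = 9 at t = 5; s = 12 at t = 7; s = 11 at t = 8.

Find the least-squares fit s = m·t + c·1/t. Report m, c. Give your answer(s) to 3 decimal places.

m = 1.573, c = -2.354

Sums needed: Σt·t = 152, Σt·1/t = 6, Σ1/t·1/t = 1014049/705600.
And Σt·s = 225, Σ1/t·s = 5087/840.
Normal equations: [[152, 6]; [6, 1014049/705600]]·[m, c]ᵀ = [225, 5087/840]ᵀ.
Eliminating c: (1014049/705600)·(row 1) − 6·(row 2) gives (16091731/88200)·m = (1014049/705600)·225 − 6·(5087/840) = 4500501/15680, so m = 202522545/128733848.
Then c = ((5087/840) − 6·(202522545/128733848))/(1014049/705600) = -37881480/16091731.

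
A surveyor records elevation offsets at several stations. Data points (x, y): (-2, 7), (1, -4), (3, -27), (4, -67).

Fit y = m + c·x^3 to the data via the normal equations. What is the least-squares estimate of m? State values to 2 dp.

Entries of AᵀA: Σ1 = 4, Σx^3 = 84, Σx^3·x^3 = 4890.
Right-hand side: Σy = -91, Σx^3·y = -5077.
Normal equations: [[4, 84]; [84, 4890]]·[m, c]ᵀ = [-91, -5077]ᵀ.
det = 4·4890 − 84² = 12504.
m = ((-91)·4890 − 84·(-5077))/12504 = -3087/2084; c = (4·(-5077) − 84·(-91))/12504 = -1583/1563.

m = -1.48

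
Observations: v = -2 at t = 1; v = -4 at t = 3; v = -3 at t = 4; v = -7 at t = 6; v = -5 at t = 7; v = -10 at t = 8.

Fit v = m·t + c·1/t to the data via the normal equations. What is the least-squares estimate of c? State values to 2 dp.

Forming AᵀA = [[175, 6]; [6, 34925/28224]] and Aᵀv = [-183, -101/14]ᵀ gives AᵀA·[m, c]ᵀ = Aᵀv.
Eliminating c: (34925/28224)·(row 1) − 6·(row 2) gives (727973/4032)·m = (34925/28224)·(-183) − 6·(-101/14) = -1723193/9408, so m = -5169579/5095811.
Then c = ((-101/14) − 6·(-5169579/5095811))/(34925/28224) = -663264/727973.

c = -0.91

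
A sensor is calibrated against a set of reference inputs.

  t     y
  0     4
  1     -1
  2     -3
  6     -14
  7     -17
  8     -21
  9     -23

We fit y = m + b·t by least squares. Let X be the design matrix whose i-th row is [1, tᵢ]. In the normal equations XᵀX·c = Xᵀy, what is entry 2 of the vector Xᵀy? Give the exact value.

-585

Entry 2 ↔ basis t, so (Xᵀy)_{2} = Σᵢ (t)·yᵢ = (0)·(4) + (1)·(-1) + (2)·(-3) + (6)·(-14) + (7)·(-17) + (8)·(-21) + (9)·(-23) = -585.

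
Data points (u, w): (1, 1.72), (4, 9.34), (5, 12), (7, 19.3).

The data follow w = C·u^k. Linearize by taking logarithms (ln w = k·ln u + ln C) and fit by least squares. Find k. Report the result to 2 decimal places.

With ln wᵢ as the transformed response and ln uᵢ as the regressor:
Σln u = 4.9416, Σ(ln u)² = 8.2987, Σln w = 8.2216, Σln u·ln w = 12.8568.
Equations: 8.2987·k + 4.9416·ln C = 12.8568;  4.9416·k + 4·ln C = 8.2216.
Δ = 8.2987·4 − (4.9416)² = 8.7748; k = (12.8568·4 − 4.9416·8.2216)/8.7748 = 1.23066, ln C = (8.2987·8.2216 − 4.9416·12.8568)/8.7748 = 0.53505.

k = 1.23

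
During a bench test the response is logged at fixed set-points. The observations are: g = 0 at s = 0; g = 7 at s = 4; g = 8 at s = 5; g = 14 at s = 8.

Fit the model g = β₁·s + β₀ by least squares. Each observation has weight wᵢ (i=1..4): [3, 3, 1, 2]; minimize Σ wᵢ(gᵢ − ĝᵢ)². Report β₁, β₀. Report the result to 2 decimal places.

Normal-equation sums: Σwᵢ·s·s = 201, Σwᵢ·s = 33, Σwᵢ·1 = 9.
And Σwᵢ·s·g = 348, Σwᵢ·g = 57.
Determinant 201·9 − 33² = 720.
β₁ = (348·9 − 33·57)/720 = 139/80; β₀ = (201·57 − 33·348)/720 = -3/80.

β₁ = 1.74, β₀ = -0.04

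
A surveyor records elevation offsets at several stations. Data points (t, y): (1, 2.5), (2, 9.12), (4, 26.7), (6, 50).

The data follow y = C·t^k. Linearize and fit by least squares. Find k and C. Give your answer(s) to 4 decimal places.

k = 1.6634, C = 2.6407

Let Y = ln y. Fitting Y = k·ln t + ln C by least squares:
Σln t = 3.8712, Σ(ln t)² = 5.6127, Σln y = 10.3234, Σln t·ln y = 13.0951.
Equations: 5.6127·k + 3.8712·ln C = 13.0951;  3.8712·k + 4·ln C = 10.3234.
Solving (det = 7.4645): k = 1.66338, ln C = 0.97104, so C = exp(0.97104) = 2.64070.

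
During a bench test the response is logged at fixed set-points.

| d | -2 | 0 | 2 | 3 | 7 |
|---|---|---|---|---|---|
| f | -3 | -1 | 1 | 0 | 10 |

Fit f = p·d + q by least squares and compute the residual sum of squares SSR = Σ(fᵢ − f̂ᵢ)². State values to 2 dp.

Entries of XᵀX: Σd·d = 66, Σd = 10, Σ1 = 5.
And Σd·f = 78, Σf = 7.
Δ = 66·5 − 10² = 230.
p = (78·5 − 10·7)/230 = 32/23; q = (66·7 − 10·78)/230 = -159/115.
Residuals: 134/115, 44/115, -2/5, -321/115, 189/115; SSR = 1398/115.

SSR = 12.16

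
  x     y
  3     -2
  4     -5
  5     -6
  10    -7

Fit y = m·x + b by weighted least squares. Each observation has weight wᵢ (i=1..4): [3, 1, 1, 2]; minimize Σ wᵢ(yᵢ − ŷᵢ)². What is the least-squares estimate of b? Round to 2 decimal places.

b = -0.94

The normal system MᵀWM·[m, b]ᵀ = MᵀWy is [[268, 38]; [38, 7]]·[m, b]ᵀ = [-208, -31]ᵀ.
Δ = 268·7 − 38² = 432.
m = ((-208)·7 − 38·(-31))/432 = -139/216; b = (268·(-31) − 38·(-208))/432 = -101/108.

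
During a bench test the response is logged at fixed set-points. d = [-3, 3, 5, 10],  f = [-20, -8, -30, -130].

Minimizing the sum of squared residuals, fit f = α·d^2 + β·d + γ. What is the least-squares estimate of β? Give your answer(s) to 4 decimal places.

β = 1.8076

Setting ∂/∂α … = 0 gives: 10787·α + 1125·β + 143·γ = -14002;  1125·α + 143·β + 15·γ = -1414;  143·α + 15·β + 4·γ = -188.
(Σd^2·d^2 = 10787, Σd^2·d = 1125, Σd^2 = 143, Σd·d = 143, Σd = 15, Σ1 = 4, Σd^2·f = -14002, Σd·f = -1414, Σf = -188.)
Inverting the 3×3 Gram matrix, [α, β, γ]ᵀ = [-214203/145658, 263291/145658, -87755/72829]ᵀ.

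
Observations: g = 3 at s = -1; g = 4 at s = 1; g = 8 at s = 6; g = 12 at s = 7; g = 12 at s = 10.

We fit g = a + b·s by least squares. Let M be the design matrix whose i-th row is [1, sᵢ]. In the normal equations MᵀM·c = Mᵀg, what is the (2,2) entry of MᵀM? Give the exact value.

Row 2 ↔ basis s, column 2 ↔ basis s, so (MᵀM)_{2,2} = Σᵢ (s)·(s) = (-1)·(-1) + (1)·(1) + (6)·(6) + (7)·(7) + (10)·(10) = 187.

187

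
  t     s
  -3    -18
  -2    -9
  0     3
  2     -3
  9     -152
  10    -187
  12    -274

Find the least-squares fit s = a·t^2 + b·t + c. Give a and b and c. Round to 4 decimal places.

With design matrix M, MᵀM = [[37410, 3430, 342]; [3430, 342, 28]; [342, 28, 7]] and Mᵀs = [-70678, -6460, -640]ᵀ.
Row-reducing yields a = -1789145/891368, b = 925573/891368, c = 1106859/445684.

a = -2.0072, b = 1.0384, c = 2.4835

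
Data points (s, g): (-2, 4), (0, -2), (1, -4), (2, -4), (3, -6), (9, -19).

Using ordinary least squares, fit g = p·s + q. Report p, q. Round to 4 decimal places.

The normal equations are: 99·p + 13·q = -209;  13·p + 6·q = -31.
Determinant 99·6 − 13² = 425.
p = ((-209)·6 − 13·(-31))/425 = -851/425; q = (99·(-31) − 13·(-209))/425 = -352/425.

p = -2.0024, q = -0.8282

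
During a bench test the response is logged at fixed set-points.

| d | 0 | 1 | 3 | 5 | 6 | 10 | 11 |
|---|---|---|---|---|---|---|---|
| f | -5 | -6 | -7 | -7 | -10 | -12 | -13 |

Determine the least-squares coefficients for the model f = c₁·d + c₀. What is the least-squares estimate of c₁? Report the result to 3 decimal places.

c₁ = -0.715

Compute the Gram sums: Σd·d = 292, Σd = 36, Σ1 = 7.
Moment sums: Σd·f = -385, Σf = -60.
Eliminating c₀: 7·(row 1) − 36·(row 2) gives 748·c₁ = 7·(-385) − 36·(-60) = -535, so c₁ = -535/748.
Then c₀ = ((-60) − 36·(-535/748))/7 = -915/187.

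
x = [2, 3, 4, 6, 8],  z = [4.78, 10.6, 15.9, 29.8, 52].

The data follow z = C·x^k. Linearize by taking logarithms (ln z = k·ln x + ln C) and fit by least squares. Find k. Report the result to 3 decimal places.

k = 1.677

With ln zᵢ as the transformed response and ln xᵢ as the regressor:
Sums: Σln x = 7.0493, Σ(ln x)² = 11.1437, Σln z = 14.0374, Σln x·ln z = 21.8115.
Normal system: [[11.1437, 7.0493]; [7.0493, 5]]·[k, ln C]ᵀ = [21.8115, 14.0374]ᵀ.
Solving (det = 6.0265): k = 1.67670, ln C = 0.44358.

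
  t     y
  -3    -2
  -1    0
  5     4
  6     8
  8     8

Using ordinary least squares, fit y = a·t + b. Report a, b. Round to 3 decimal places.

AᵀA·[a, b]ᵀ = Aᵀy reads: 135·a + 15·b = 138;  15·a + 5·b = 18.
det = 135·5 − 15² = 450.
a = (138·5 − 15·18)/450 = 14/15; b = (135·18 − 15·138)/450 = 4/5.

a = 0.933, b = 0.800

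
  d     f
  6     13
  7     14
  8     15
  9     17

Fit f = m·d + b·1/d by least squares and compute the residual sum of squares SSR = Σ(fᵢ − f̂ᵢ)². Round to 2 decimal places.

From the data, Σd·d = 230, Σd·1/d = 4, Σ1/d·1/d = 19345/254016.
Moment sums: Σd·f = 449, Σ1/d·f = 571/72.
Eliminating b: (19345/254016)·(row 1) − 4·(row 2) gives (192547/127008)·m = (19345/254016)·449 − 4·(571/72) = 627953/254016, so m = 627953/385094.
Then b = ((571/72) − 4·(627953/385094))/(19345/254016) = 3559752/192547.
Residuals: 25960/192547, -21427/385094, -68576/192547, 103965/385094; SSR = 85107/385094.

SSR = 0.22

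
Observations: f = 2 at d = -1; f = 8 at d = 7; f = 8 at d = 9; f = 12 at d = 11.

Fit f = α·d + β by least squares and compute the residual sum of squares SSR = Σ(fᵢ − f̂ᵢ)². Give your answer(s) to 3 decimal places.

Compute the Gram sums: Σd·d = 252, Σd = 26, Σ1 = 4.
Right-hand side: Σd·f = 258, Σf = 30.
AᵀA·[α, β]ᵀ = Aᵀf becomes [[252, 26]; [26, 4]]·[α, β]ᵀ = [258, 30]ᵀ.
Δ = 252·4 − 26² = 332.
α = (258·4 − 26·30)/332 = 63/83; β = (252·30 − 26·258)/332 = 213/83.
Residuals: 16/83, 10/83, -116/83, 90/83; SSR = 264/83.

SSR = 3.181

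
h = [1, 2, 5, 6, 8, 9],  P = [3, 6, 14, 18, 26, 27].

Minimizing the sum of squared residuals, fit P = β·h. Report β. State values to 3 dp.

Sums needed: Σh·h = 211.
Moment sums: Σh·P = 644.
Normal equations: [[211]]·[β]ᵀ = [644]ᵀ.
β = 644/211 = 3.05213.

β = 3.052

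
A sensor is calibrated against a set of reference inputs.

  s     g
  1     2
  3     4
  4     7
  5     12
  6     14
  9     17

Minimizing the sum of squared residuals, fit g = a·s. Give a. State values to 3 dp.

a = 2.018

The normal system AᵀA·[a]ᵀ = Aᵀg is [[168]]·[a]ᵀ = [339]ᵀ.
Hence a = 339 / 168 ≈ 2.01786.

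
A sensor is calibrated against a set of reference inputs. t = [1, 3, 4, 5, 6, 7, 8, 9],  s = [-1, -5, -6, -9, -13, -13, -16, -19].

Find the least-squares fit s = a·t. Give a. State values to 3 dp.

Compute the Gram sums: Σt·t = 281.
Right-hand side: Σt·s = -553.
a = (-553)/281 = -1.96797.

a = -1.968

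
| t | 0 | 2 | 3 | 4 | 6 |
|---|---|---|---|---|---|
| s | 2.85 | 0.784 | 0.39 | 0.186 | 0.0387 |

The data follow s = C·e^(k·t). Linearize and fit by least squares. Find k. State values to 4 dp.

Let Y = ln s. Fitting Y = k·t + ln C by least squares:
Σt = 15.0000, Σ(t)² = 65.0000, Σln s = -5.0716, Σt·ln s = -29.5510.
Equations: 65.0000·k + 15.0000·ln C = -29.5510;  15.0000·k + 5·ln C = -5.0716.
Δ = 65.0000·5 − (15.0000)² = 100.0000; k = (-29.5510·5 − 15.0000·-5.0716)/100.0000 = -0.71682, ln C = (65.0000·-5.0716 − 15.0000·-29.5510)/100.0000 = 1.13614.

k = -0.7168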